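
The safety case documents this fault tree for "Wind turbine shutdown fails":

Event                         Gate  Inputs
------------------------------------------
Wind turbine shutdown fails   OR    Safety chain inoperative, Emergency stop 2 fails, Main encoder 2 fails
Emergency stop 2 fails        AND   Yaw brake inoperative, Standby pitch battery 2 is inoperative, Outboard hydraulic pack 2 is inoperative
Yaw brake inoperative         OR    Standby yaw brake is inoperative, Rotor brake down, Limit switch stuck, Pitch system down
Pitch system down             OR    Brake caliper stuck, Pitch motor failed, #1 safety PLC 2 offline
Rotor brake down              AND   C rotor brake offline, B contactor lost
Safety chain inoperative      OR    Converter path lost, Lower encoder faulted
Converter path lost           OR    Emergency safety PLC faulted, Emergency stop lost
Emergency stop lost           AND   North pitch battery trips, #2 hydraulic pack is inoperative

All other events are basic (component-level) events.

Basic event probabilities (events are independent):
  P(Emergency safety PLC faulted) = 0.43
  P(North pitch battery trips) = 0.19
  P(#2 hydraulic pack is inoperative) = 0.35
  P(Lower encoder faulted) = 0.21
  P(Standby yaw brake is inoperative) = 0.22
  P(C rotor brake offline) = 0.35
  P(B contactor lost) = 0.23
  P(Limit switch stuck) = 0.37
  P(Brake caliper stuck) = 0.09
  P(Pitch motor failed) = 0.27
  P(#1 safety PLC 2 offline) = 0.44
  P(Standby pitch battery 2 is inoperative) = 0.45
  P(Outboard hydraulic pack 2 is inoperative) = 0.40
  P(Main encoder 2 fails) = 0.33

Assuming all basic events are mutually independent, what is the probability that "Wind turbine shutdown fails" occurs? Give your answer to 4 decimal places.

P(Emergency stop lost) [AND] = 0.19 × 0.35 = 0.066500
P(Converter path lost) [OR] = 1 − (1−0.43) × (1−0.066500) = 0.467905
P(Safety chain inoperative) [OR] = 1 − (1−0.467905) × (1−0.21) = 0.579645
P(Rotor brake down) [AND] = 0.35 × 0.23 = 0.080500
P(Pitch system down) [OR] = 1 − (1−0.09) × (1−0.27) × (1−0.44) = 0.627992
P(Yaw brake inoperative) [OR] = 1 − (1−0.22) × (1−0.080500) × (1−0.37) × (1−0.627992) = 0.831911
P(Emergency stop 2 fails) [AND] = 0.831911 × 0.45 × 0.40 = 0.149744
P(Wind turbine shutdown fails) [OR] = 1 − (1−0.579645) × (1−0.149744) × (1−0.33) = 0.760536
Rounded to 4 decimal places: P(Wind turbine shutdown fails) ≈ 0.7605.

0.7605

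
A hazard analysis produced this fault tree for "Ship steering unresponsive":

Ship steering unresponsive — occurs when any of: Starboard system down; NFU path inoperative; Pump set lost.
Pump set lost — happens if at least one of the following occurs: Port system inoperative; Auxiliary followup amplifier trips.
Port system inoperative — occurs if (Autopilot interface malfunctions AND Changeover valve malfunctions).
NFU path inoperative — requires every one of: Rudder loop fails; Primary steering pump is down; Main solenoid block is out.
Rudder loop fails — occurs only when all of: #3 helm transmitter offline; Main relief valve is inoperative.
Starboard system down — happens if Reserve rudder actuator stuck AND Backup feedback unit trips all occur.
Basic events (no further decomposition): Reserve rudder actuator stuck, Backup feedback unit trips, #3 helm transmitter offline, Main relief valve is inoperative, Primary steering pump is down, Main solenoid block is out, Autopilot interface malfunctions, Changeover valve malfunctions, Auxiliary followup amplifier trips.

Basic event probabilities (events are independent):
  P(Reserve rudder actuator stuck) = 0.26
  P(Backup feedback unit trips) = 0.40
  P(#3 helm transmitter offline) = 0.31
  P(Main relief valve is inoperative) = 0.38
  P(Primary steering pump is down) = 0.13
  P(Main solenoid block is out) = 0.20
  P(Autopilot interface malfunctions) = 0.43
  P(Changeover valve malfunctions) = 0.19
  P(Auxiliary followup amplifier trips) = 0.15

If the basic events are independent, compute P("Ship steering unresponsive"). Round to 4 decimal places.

P(Starboard system down) [AND] = 0.26 × 0.40 = 0.104000
P(Rudder loop fails) [AND] = 0.31 × 0.38 = 0.117800
P(NFU path inoperative) [AND] = 0.117800 × 0.13 × 0.20 = 0.003063
P(Port system inoperative) [AND] = 0.43 × 0.19 = 0.081700
P(Pump set lost) [OR] = 1 − (1−0.081700) × (1−0.15) = 0.219445
P(Ship steering unresponsive) [OR] = 1 − (1−0.104000) × (1−0.003063) × (1−0.219445) = 0.302765
Rounded to 4 decimal places: P(Ship steering unresponsive) ≈ 0.3028.

0.3028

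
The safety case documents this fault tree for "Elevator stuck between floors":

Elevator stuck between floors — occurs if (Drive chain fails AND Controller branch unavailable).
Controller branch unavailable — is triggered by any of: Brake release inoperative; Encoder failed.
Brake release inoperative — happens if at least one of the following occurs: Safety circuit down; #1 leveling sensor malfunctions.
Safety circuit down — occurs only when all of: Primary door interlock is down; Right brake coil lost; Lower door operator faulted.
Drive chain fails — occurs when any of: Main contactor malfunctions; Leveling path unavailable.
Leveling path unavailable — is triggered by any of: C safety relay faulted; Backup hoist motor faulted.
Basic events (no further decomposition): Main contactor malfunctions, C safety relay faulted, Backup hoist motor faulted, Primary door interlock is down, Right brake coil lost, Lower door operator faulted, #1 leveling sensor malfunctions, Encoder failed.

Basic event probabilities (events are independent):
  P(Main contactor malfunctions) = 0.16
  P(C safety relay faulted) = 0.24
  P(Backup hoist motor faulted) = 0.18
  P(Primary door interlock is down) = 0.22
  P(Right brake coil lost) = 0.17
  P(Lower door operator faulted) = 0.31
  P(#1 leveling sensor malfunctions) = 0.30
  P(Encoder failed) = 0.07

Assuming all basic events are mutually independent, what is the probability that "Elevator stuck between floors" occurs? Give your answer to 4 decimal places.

0.1699

P(Leveling path unavailable) [OR] = 1 − (1−0.24) × (1−0.18) = 0.376800
P(Drive chain fails) [OR] = 1 − (1−0.16) × (1−0.376800) = 0.476512
P(Safety circuit down) [AND] = 0.22 × 0.17 × 0.31 = 0.011594
P(Brake release inoperative) [OR] = 1 − (1−0.011594) × (1−0.30) = 0.308116
P(Controller branch unavailable) [OR] = 1 − (1−0.308116) × (1−0.07) = 0.356548
P(Elevator stuck between floors) [AND] = 0.476512 × 0.356548 = 0.169899
Rounded to 4 decimal places: P(Elevator stuck between floors) ≈ 0.1699.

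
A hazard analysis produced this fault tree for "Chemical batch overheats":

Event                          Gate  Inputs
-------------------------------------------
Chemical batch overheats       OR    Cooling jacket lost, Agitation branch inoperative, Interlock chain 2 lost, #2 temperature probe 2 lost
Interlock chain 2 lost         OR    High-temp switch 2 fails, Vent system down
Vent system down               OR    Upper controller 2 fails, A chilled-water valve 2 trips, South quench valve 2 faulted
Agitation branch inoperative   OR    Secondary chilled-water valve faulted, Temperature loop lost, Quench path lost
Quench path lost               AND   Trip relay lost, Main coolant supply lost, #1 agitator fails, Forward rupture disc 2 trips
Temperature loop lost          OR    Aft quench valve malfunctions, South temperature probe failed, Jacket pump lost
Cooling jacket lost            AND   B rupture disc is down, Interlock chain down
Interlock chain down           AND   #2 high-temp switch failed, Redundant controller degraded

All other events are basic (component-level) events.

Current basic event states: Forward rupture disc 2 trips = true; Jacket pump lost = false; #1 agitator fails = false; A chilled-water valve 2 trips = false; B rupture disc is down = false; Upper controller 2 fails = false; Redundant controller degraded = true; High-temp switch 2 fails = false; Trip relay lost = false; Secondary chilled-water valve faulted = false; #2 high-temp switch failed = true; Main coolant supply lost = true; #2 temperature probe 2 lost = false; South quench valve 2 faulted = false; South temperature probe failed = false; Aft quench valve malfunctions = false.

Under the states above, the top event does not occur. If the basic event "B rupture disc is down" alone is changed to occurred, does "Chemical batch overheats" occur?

Yes

Counterfactual: set "B rupture disc is down" to occurred.
Interlock chain down [AND]: #2 high-temp switch failed=occurs, Redundant controller degraded=occurs → all inputs occur → occurs.
Cooling jacket lost [AND]: B rupture disc is down=occurs, Interlock chain down=occurs → all inputs occur → occurs.
Temperature loop lost [OR]: Aft quench valve malfunctions=not, South temperature probe failed=not, Jacket pump lost=not → no input occurs → does not occur.
Quench path lost [AND]: Trip relay lost=not, Main coolant supply lost=occurs, #1 agitator fails=not, Forward rupture disc 2 trips=occurs → not all inputs occur → does not occur.
Agitation branch inoperative [OR]: Secondary chilled-water valve faulted=not, Temperature loop lost=not, Quench path lost=not → no input occurs → does not occur.
Vent system down [OR]: Upper controller 2 fails=not, A chilled-water valve 2 trips=not, South quench valve 2 faulted=not → no input occurs → does not occur.
Interlock chain 2 lost [OR]: High-temp switch 2 fails=not, Vent system down=not → no input occurs → does not occur.
Chemical batch overheats [OR]: Cooling jacket lost=occurs, Agitation branch inoperative=not, Interlock chain 2 lost=not, #2 temperature probe 2 lost=not → at least one input occurs → occurs.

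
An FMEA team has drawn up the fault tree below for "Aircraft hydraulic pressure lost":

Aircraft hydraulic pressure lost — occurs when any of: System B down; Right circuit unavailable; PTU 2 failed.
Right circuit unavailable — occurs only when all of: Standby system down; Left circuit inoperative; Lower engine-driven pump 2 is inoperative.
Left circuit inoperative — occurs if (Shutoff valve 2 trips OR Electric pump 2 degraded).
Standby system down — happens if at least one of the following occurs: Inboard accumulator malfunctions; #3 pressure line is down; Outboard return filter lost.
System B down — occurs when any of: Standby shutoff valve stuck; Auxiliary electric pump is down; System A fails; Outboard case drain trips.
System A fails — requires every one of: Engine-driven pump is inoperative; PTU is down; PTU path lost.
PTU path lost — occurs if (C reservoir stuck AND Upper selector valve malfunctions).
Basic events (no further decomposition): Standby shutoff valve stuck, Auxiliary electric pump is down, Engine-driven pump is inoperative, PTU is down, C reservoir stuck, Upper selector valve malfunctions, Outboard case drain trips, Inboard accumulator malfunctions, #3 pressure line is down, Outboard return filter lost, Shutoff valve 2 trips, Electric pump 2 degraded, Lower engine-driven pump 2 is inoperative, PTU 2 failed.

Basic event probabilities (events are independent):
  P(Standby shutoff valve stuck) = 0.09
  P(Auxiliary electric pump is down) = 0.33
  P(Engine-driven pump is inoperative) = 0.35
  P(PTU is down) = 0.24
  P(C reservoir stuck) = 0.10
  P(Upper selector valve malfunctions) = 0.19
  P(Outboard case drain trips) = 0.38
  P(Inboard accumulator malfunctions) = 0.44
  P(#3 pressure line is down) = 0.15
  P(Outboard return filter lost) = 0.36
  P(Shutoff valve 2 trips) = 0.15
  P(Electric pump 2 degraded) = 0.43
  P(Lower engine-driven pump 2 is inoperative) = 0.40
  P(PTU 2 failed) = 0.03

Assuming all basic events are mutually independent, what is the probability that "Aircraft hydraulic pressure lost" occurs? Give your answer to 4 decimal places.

0.6864

P(PTU path lost) [AND] = 0.10 × 0.19 = 0.019000
P(System A fails) [AND] = 0.35 × 0.24 × 0.019000 = 0.001596
P(System B down) [OR] = 1 − (1−0.09) × (1−0.33) × (1−0.001596) × (1−0.38) = 0.622589
P(Standby system down) [OR] = 1 − (1−0.44) × (1−0.15) × (1−0.36) = 0.695360
P(Left circuit inoperative) [OR] = 1 − (1−0.15) × (1−0.43) = 0.515500
P(Right circuit unavailable) [AND] = 0.695360 × 0.515500 × 0.40 = 0.143383
P(Aircraft hydraulic pressure lost) [OR] = 1 − (1−0.622589) × (1−0.143383) × (1−0.03) = 0.686402
Rounded to 4 decimal places: P(Aircraft hydraulic pressure lost) ≈ 0.6864.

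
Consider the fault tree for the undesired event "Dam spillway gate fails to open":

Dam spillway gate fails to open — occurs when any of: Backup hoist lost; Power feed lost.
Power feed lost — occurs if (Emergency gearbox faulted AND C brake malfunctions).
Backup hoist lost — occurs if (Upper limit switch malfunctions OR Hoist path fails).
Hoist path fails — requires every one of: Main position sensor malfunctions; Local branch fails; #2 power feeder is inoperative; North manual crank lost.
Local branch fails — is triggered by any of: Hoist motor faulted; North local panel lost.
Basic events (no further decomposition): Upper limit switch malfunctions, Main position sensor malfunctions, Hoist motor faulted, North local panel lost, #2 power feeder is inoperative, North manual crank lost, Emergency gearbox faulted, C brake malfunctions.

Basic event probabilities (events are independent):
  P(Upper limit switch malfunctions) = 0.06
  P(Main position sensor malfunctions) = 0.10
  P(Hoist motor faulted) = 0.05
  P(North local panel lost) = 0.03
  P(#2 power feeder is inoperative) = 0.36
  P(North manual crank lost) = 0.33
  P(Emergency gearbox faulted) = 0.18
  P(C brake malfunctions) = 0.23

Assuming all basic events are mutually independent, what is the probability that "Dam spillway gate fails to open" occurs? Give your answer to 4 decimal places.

0.0998

P(Local branch fails) [OR] = 1 − (1−0.05) × (1−0.03) = 0.078500
P(Hoist path fails) [AND] = 0.10 × 0.078500 × 0.36 × 0.33 = 0.000933
P(Backup hoist lost) [OR] = 1 − (1−0.06) × (1−0.000933) = 0.060877
P(Power feed lost) [AND] = 0.18 × 0.23 = 0.041400
P(Dam spillway gate fails to open) [OR] = 1 − (1−0.060877) × (1−0.041400) = 0.099757
Rounded to 4 decimal places: P(Dam spillway gate fails to open) ≈ 0.0998.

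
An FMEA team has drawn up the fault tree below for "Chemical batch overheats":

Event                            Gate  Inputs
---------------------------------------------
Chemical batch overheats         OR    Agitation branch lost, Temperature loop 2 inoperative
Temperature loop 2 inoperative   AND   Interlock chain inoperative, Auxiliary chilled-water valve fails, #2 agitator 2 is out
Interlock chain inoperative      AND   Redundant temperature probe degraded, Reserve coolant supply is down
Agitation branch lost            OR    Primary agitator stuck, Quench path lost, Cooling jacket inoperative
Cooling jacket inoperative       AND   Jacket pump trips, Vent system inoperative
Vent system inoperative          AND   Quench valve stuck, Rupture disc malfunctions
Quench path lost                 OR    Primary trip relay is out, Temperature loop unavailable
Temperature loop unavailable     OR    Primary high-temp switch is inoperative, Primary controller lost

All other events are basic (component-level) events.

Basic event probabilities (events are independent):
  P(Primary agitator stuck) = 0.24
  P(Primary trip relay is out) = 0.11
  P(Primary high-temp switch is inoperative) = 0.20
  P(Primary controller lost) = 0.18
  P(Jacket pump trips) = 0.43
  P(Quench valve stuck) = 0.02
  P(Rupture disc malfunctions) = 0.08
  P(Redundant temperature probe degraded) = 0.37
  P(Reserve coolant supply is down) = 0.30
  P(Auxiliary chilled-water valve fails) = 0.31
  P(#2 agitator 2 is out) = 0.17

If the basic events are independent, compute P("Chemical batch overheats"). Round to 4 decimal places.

P(Temperature loop unavailable) [OR] = 1 − (1−0.20) × (1−0.18) = 0.344000
P(Quench path lost) [OR] = 1 − (1−0.11) × (1−0.344000) = 0.416160
P(Vent system inoperative) [AND] = 0.02 × 0.08 = 0.001600
P(Cooling jacket inoperative) [AND] = 0.43 × 0.001600 = 0.000688
P(Agitation branch lost) [OR] = 1 − (1−0.24) × (1−0.416160) × (1−0.000688) = 0.556587
P(Interlock chain inoperative) [AND] = 0.37 × 0.30 = 0.111000
P(Temperature loop 2 inoperative) [AND] = 0.111000 × 0.31 × 0.17 = 0.005850
P(Chemical batch overheats) [OR] = 1 − (1−0.556587) × (1−0.005850) = 0.559181
Rounded to 4 decimal places: P(Chemical batch overheats) ≈ 0.5592.

0.5592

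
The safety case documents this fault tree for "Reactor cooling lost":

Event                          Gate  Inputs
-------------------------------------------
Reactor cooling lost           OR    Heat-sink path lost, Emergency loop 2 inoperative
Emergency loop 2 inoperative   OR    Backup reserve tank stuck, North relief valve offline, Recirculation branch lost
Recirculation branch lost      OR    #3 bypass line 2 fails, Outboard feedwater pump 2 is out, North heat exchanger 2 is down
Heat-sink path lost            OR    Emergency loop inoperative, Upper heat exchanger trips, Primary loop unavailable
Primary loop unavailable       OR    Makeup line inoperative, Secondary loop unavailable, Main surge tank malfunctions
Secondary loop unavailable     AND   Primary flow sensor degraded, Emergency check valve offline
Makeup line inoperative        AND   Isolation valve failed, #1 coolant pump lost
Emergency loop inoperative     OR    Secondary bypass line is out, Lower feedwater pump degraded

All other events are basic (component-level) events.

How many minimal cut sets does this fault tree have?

11

Emergency loop inoperative [OR]: union of children's cut sets → 2 cut set(s).
Makeup line inoperative [AND]: one cut set from each child combined → 1 × 1 = 1 cut set(s).
Secondary loop unavailable [AND]: one cut set from each child combined → 1 × 1 = 1 cut set(s).
Primary loop unavailable [OR]: union of children's cut sets → 3 cut set(s).
Heat-sink path lost [OR]: union of children's cut sets → 6 cut set(s).
Recirculation branch lost [OR]: union of children's cut sets → 3 cut set(s).
Emergency loop 2 inoperative [OR]: union of children's cut sets → 5 cut set(s).
Reactor cooling lost [OR]: union of children's cut sets → 11 cut set(s).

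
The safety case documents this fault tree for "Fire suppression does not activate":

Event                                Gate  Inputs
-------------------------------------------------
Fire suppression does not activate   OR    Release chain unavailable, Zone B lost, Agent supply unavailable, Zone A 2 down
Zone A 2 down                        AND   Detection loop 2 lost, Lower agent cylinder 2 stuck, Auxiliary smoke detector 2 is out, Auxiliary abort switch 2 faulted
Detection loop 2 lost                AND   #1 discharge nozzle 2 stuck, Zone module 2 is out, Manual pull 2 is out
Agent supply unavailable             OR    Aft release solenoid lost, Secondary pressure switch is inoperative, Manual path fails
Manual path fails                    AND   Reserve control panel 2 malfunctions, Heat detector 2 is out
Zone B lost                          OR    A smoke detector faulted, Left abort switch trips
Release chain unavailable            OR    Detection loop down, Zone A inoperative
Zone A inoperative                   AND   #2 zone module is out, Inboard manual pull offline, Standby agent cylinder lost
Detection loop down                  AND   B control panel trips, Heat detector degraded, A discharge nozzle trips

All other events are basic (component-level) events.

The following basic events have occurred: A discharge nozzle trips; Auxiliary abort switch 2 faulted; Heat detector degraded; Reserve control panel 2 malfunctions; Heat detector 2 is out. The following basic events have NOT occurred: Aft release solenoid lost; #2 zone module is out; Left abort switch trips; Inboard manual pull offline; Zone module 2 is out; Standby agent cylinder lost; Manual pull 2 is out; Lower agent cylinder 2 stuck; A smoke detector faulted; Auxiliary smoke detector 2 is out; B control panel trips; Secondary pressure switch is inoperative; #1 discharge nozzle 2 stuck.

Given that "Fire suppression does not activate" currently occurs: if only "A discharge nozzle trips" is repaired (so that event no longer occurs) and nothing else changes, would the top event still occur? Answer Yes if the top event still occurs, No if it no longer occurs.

Yes

Counterfactual: set "A discharge nozzle trips" to not occurred.
Detection loop down [AND]: B control panel trips=not, Heat detector degraded=occurs, A discharge nozzle trips=not → not all inputs occur → does not occur.
Zone A inoperative [AND]: #2 zone module is out=not, Inboard manual pull offline=not, Standby agent cylinder lost=not → not all inputs occur → does not occur.
Release chain unavailable [OR]: Detection loop down=not, Zone A inoperative=not → no input occurs → does not occur.
Zone B lost [OR]: A smoke detector faulted=not, Left abort switch trips=not → no input occurs → does not occur.
Manual path fails [AND]: Reserve control panel 2 malfunctions=occurs, Heat detector 2 is out=occurs → all inputs occur → occurs.
Agent supply unavailable [OR]: Aft release solenoid lost=not, Secondary pressure switch is inoperative=not, Manual path fails=occurs → at least one input occurs → occurs.
Detection loop 2 lost [AND]: #1 discharge nozzle 2 stuck=not, Zone module 2 is out=not, Manual pull 2 is out=not → not all inputs occur → does not occur.
Zone A 2 down [AND]: Detection loop 2 lost=not, Lower agent cylinder 2 stuck=not, Auxiliary smoke detector 2 is out=not, Auxiliary abort switch 2 faulted=occurs → not all inputs occur → does not occur.
Fire suppression does not activate [OR]: Release chain unavailable=not, Zone B lost=not, Agent supply unavailable=occurs, Zone A 2 down=not → at least one input occurs → occurs.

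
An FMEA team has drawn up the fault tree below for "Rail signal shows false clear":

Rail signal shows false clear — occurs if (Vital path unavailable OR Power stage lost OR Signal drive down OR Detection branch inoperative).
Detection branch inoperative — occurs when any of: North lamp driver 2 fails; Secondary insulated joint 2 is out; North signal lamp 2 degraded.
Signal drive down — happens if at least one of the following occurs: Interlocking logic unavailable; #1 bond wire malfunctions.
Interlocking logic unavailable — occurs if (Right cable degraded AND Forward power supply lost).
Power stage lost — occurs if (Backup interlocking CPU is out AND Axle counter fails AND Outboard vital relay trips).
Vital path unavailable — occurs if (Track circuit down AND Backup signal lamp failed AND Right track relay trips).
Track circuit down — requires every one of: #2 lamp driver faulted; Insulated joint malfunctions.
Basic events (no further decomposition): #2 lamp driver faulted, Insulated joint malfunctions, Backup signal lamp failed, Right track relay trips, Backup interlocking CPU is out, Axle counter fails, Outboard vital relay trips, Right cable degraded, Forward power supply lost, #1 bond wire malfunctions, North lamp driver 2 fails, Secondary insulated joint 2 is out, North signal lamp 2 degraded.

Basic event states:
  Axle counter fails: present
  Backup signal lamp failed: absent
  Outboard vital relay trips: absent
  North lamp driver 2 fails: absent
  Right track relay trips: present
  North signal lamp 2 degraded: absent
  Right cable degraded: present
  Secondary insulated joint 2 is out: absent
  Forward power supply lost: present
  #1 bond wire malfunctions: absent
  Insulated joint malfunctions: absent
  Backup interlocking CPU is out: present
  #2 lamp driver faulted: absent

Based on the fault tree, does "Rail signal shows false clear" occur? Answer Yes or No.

Yes

Track circuit down [AND]: #2 lamp driver faulted=not, Insulated joint malfunctions=not → not all inputs occur → does not occur.
Vital path unavailable [AND]: Track circuit down=not, Backup signal lamp failed=not, Right track relay trips=occurs → not all inputs occur → does not occur.
Power stage lost [AND]: Backup interlocking CPU is out=occurs, Axle counter fails=occurs, Outboard vital relay trips=not → not all inputs occur → does not occur.
Interlocking logic unavailable [AND]: Right cable degraded=occurs, Forward power supply lost=occurs → all inputs occur → occurs.
Signal drive down [OR]: Interlocking logic unavailable=occurs, #1 bond wire malfunctions=not → at least one input occurs → occurs.
Detection branch inoperative [OR]: North lamp driver 2 fails=not, Secondary insulated joint 2 is out=not, North signal lamp 2 degraded=not → no input occurs → does not occur.
Rail signal shows false clear [OR]: Vital path unavailable=not, Power stage lost=not, Signal drive down=occurs, Detection branch inoperative=not → at least one input occurs → occurs.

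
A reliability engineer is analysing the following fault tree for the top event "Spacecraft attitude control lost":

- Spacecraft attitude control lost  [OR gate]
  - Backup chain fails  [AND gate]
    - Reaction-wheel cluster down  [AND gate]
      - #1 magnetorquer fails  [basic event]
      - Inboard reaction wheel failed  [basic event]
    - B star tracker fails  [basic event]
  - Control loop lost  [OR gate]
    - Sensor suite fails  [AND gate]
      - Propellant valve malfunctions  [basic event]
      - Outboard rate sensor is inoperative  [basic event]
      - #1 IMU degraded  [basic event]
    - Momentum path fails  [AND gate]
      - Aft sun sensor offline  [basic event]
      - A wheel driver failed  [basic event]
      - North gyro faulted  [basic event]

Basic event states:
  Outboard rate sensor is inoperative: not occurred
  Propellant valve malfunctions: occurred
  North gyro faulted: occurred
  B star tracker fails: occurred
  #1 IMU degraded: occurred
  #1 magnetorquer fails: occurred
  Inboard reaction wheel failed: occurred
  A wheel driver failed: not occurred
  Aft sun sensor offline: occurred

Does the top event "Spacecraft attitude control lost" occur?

Reaction-wheel cluster down [AND]: #1 magnetorquer fails=occurs, Inboard reaction wheel failed=occurs → all inputs occur → occurs.
Backup chain fails [AND]: Reaction-wheel cluster down=occurs, B star tracker fails=occurs → all inputs occur → occurs.
Sensor suite fails [AND]: Propellant valve malfunctions=occurs, Outboard rate sensor is inoperative=not, #1 IMU degraded=occurs → not all inputs occur → does not occur.
Momentum path fails [AND]: Aft sun sensor offline=occurs, A wheel driver failed=not, North gyro faulted=occurs → not all inputs occur → does not occur.
Control loop lost [OR]: Sensor suite fails=not, Momentum path fails=not → no input occurs → does not occur.
Spacecraft attitude control lost [OR]: Backup chain fails=occurs, Control loop lost=not → at least one input occurs → occurs.

Yes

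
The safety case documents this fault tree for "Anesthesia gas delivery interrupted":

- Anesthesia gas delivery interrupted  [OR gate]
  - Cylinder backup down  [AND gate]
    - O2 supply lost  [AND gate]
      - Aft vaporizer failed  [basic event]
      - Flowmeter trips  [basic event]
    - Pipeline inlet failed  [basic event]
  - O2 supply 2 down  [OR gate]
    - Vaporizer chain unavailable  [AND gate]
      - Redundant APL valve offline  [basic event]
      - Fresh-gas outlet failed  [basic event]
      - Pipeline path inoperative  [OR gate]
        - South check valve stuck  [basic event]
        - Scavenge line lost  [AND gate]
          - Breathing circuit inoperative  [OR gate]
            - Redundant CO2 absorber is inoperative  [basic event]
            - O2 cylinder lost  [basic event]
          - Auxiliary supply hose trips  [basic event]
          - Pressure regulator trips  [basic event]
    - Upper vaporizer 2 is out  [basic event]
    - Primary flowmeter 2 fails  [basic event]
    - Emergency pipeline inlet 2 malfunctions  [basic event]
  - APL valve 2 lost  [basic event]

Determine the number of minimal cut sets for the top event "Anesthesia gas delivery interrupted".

8

O2 supply lost [AND]: one cut set from each child combined → 1 × 1 = 1 cut set(s).
Cylinder backup down [AND]: one cut set from each child combined → 1 × 1 = 1 cut set(s).
Breathing circuit inoperative [OR]: union of children's cut sets → 2 cut set(s).
Scavenge line lost [AND]: one cut set from each child combined → 2 × 1 × 1 = 2 cut set(s).
Pipeline path inoperative [OR]: union of children's cut sets → 3 cut set(s).
Vaporizer chain unavailable [AND]: one cut set from each child combined → 1 × 1 × 3 = 3 cut set(s).
O2 supply 2 down [OR]: union of children's cut sets → 6 cut set(s).
Anesthesia gas delivery interrupted [OR]: union of children's cut sets → 8 cut set(s).
Minimal cut sets: {Aft vaporizer failed, Flowmeter trips, Pipeline inlet failed}; {Fresh-gas outlet failed, Redundant APL valve offline, South check valve stuck}; {Auxiliary supply hose trips, Fresh-gas outlet failed, Pressure regulator trips, Redundant APL valve offline, Redundant CO2 absorber is inoperative}; {Auxiliary supply hose trips, Fresh-gas outlet failed, O2 cylinder lost, Pressure regulator trips, Redundant APL valve offline}; {Upper vaporizer 2 is out}; {Primary flowmeter 2 fails}; {Emergency pipeline inlet 2 malfunctions}; {APL valve 2 lost}.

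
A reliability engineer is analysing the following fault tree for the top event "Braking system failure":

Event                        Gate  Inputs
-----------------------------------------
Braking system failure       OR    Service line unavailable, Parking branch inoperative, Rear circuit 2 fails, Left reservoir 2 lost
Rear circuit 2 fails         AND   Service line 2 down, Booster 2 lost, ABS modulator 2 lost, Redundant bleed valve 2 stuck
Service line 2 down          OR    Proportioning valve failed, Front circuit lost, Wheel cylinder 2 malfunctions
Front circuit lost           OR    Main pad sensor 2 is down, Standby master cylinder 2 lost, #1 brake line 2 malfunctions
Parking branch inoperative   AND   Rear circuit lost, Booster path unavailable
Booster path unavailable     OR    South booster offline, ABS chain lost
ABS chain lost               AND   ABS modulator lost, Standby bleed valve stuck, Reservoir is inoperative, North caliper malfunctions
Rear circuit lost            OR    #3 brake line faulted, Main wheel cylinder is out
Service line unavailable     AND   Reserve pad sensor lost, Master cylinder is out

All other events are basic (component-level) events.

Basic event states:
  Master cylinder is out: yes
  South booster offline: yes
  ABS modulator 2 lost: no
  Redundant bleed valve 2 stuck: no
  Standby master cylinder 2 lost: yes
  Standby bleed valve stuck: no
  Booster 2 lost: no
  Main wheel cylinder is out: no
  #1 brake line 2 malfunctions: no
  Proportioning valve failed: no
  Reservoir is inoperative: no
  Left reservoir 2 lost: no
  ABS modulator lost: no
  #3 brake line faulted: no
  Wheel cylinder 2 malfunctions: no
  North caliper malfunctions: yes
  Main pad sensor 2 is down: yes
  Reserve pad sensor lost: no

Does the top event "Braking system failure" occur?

Service line unavailable [AND]: Reserve pad sensor lost=not, Master cylinder is out=occurs → not all inputs occur → does not occur.
Rear circuit lost [OR]: #3 brake line faulted=not, Main wheel cylinder is out=not → no input occurs → does not occur.
ABS chain lost [AND]: ABS modulator lost=not, Standby bleed valve stuck=not, Reservoir is inoperative=not, North caliper malfunctions=occurs → not all inputs occur → does not occur.
Booster path unavailable [OR]: South booster offline=occurs, ABS chain lost=not → at least one input occurs → occurs.
Parking branch inoperative [AND]: Rear circuit lost=not, Booster path unavailable=occurs → not all inputs occur → does not occur.
Front circuit lost [OR]: Main pad sensor 2 is down=occurs, Standby master cylinder 2 lost=occurs, #1 brake line 2 malfunctions=not → at least one input occurs → occurs.
Service line 2 down [OR]: Proportioning valve failed=not, Front circuit lost=occurs, Wheel cylinder 2 malfunctions=not → at least one input occurs → occurs.
Rear circuit 2 fails [AND]: Service line 2 down=occurs, Booster 2 lost=not, ABS modulator 2 lost=not, Redundant bleed valve 2 stuck=not → not all inputs occur → does not occur.
Braking system failure [OR]: Service line unavailable=not, Parking branch inoperative=not, Rear circuit 2 fails=not, Left reservoir 2 lost=not → no input occurs → does not occur.

No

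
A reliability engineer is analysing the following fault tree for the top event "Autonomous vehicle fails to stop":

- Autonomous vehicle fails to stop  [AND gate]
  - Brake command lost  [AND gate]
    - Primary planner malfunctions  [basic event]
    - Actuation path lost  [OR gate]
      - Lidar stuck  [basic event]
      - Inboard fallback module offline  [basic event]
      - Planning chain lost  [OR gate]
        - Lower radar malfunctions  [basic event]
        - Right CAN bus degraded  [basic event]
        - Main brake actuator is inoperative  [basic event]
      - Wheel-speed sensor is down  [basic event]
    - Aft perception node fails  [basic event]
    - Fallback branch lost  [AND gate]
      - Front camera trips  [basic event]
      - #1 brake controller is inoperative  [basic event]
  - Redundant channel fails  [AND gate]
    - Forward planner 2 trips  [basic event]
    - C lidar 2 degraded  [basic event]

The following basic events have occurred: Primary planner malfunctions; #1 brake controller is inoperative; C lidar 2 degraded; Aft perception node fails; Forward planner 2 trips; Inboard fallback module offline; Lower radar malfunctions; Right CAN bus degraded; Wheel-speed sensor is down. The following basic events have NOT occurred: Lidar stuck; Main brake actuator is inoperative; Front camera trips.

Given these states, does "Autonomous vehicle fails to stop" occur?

Planning chain lost [OR]: Lower radar malfunctions=occurs, Right CAN bus degraded=occurs, Main brake actuator is inoperative=not → at least one input occurs → occurs.
Actuation path lost [OR]: Lidar stuck=not, Inboard fallback module offline=occurs, Planning chain lost=occurs, Wheel-speed sensor is down=occurs → at least one input occurs → occurs.
Fallback branch lost [AND]: Front camera trips=not, #1 brake controller is inoperative=occurs → not all inputs occur → does not occur.
Brake command lost [AND]: Primary planner malfunctions=occurs, Actuation path lost=occurs, Aft perception node fails=occurs, Fallback branch lost=not → not all inputs occur → does not occur.
Redundant channel fails [AND]: Forward planner 2 trips=occurs, C lidar 2 degraded=occurs → all inputs occur → occurs.
Autonomous vehicle fails to stop [AND]: Brake command lost=not, Redundant channel fails=occurs → not all inputs occur → does not occur.

No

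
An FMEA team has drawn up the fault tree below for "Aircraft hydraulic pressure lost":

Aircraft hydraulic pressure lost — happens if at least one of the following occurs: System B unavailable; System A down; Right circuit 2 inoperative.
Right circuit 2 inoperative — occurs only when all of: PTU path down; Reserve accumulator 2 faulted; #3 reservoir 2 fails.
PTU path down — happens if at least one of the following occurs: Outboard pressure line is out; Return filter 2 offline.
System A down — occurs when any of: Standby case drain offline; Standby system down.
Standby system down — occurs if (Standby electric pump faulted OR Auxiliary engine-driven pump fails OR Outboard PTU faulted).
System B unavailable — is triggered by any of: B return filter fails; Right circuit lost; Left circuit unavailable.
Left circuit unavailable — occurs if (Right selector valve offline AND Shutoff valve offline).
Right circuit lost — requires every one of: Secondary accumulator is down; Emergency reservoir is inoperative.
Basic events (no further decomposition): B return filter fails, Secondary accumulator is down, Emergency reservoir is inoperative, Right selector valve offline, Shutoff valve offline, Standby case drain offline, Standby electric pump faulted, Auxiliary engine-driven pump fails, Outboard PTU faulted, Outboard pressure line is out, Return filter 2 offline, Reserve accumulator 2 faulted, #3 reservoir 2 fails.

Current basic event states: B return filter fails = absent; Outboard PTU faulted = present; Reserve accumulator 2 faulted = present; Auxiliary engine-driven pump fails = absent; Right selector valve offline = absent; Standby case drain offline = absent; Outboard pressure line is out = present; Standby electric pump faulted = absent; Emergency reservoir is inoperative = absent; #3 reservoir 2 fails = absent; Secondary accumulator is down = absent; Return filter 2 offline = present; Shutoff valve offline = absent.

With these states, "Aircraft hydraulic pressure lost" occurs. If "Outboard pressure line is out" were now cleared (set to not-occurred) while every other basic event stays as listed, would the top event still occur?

Yes

Counterfactual: set "Outboard pressure line is out" to not occurred.
Right circuit lost [AND]: Secondary accumulator is down=not, Emergency reservoir is inoperative=not → not all inputs occur → does not occur.
Left circuit unavailable [AND]: Right selector valve offline=not, Shutoff valve offline=not → not all inputs occur → does not occur.
System B unavailable [OR]: B return filter fails=not, Right circuit lost=not, Left circuit unavailable=not → no input occurs → does not occur.
Standby system down [OR]: Standby electric pump faulted=not, Auxiliary engine-driven pump fails=not, Outboard PTU faulted=occurs → at least one input occurs → occurs.
System A down [OR]: Standby case drain offline=not, Standby system down=occurs → at least one input occurs → occurs.
PTU path down [OR]: Outboard pressure line is out=not, Return filter 2 offline=occurs → at least one input occurs → occurs.
Right circuit 2 inoperative [AND]: PTU path down=occurs, Reserve accumulator 2 faulted=occurs, #3 reservoir 2 fails=not → not all inputs occur → does not occur.
Aircraft hydraulic pressure lost [OR]: System B unavailable=not, System A down=occurs, Right circuit 2 inoperative=not → at least one input occurs → occurs.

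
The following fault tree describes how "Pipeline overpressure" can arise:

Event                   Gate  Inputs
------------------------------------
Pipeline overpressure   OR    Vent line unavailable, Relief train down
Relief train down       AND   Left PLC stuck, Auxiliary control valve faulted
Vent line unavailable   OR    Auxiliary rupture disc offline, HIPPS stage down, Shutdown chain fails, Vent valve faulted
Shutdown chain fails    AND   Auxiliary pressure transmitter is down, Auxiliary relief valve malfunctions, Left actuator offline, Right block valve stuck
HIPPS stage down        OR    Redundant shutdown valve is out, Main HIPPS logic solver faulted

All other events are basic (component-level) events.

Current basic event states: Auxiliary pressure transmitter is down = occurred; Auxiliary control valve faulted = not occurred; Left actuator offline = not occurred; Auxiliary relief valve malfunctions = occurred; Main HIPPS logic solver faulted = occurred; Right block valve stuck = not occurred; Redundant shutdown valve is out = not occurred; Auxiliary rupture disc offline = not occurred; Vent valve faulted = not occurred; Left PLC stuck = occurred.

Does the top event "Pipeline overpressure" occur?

HIPPS stage down [OR]: Redundant shutdown valve is out=not, Main HIPPS logic solver faulted=occurs → at least one input occurs → occurs.
Shutdown chain fails [AND]: Auxiliary pressure transmitter is down=occurs, Auxiliary relief valve malfunctions=occurs, Left actuator offline=not, Right block valve stuck=not → not all inputs occur → does not occur.
Vent line unavailable [OR]: Auxiliary rupture disc offline=not, HIPPS stage down=occurs, Shutdown chain fails=not, Vent valve faulted=not → at least one input occurs → occurs.
Relief train down [AND]: Left PLC stuck=occurs, Auxiliary control valve faulted=not → not all inputs occur → does not occur.
Pipeline overpressure [OR]: Vent line unavailable=occurs, Relief train down=not → at least one input occurs → occurs.

Yes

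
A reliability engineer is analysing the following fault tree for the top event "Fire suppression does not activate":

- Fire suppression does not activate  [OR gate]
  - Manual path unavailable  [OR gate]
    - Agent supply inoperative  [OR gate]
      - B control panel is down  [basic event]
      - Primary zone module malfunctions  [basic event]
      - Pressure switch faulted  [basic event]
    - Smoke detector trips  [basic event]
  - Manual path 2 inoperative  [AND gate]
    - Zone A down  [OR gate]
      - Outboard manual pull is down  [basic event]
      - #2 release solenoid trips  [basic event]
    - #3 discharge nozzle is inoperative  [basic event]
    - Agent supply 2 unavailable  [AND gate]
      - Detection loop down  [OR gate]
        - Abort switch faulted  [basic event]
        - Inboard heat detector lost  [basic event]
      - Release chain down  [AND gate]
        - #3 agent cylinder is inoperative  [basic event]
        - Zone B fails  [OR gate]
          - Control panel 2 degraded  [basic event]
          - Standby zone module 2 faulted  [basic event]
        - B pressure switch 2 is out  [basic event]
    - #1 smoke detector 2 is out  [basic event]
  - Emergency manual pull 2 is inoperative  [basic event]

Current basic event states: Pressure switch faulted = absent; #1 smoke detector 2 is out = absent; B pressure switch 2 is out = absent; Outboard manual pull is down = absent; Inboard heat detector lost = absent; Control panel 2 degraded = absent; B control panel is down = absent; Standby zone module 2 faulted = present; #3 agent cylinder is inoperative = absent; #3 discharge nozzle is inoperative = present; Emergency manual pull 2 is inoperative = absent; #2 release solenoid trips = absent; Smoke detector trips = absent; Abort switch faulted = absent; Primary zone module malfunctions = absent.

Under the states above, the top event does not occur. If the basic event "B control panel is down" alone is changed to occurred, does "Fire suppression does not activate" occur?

Yes

Counterfactual: set "B control panel is down" to occurred.
Agent supply inoperative [OR]: B control panel is down=occurs, Primary zone module malfunctions=not, Pressure switch faulted=not → at least one input occurs → occurs.
Manual path unavailable [OR]: Agent supply inoperative=occurs, Smoke detector trips=not → at least one input occurs → occurs.
Zone A down [OR]: Outboard manual pull is down=not, #2 release solenoid trips=not → no input occurs → does not occur.
Detection loop down [OR]: Abort switch faulted=not, Inboard heat detector lost=not → no input occurs → does not occur.
Zone B fails [OR]: Control panel 2 degraded=not, Standby zone module 2 faulted=occurs → at least one input occurs → occurs.
Release chain down [AND]: #3 agent cylinder is inoperative=not, Zone B fails=occurs, B pressure switch 2 is out=not → not all inputs occur → does not occur.
Agent supply 2 unavailable [AND]: Detection loop down=not, Release chain down=not → not all inputs occur → does not occur.
Manual path 2 inoperative [AND]: Zone A down=not, #3 discharge nozzle is inoperative=occurs, Agent supply 2 unavailable=not, #1 smoke detector 2 is out=not → not all inputs occur → does not occur.
Fire suppression does not activate [OR]: Manual path unavailable=occurs, Manual path 2 inoperative=not, Emergency manual pull 2 is inoperative=not → at least one input occurs → occurs.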